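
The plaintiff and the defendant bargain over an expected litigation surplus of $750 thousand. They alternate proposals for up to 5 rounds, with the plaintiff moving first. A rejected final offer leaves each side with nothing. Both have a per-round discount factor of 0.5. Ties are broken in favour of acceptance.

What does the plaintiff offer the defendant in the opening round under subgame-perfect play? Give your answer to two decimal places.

Round 5 (the plaintiff proposes): rejection yields 0 for the defendant; the plaintiff offers 0 and keeps 750.
Round 4 (the defendant proposes): the plaintiff can get 750 next round, worth 0.5 × 750 = 375 now, so the defendant offers 375, keeping 375.
Round 3 (the plaintiff proposes): the defendant can get 375 next round, worth 0.5 × 375 = 187.5 now, so the plaintiff offers 187.5, keeping 562.5.
Round 2 (the defendant proposes): the plaintiff can get 562.5 next round, worth 0.5 × 562.5 = 281.25 now, so the defendant offers 281.25, keeping 468.75.
Round 1 (the plaintiff proposes): the defendant can get 468.75 next round, worth 0.5 × 468.75 = 234.375 now, so the plaintiff offers 234.375, keeping 515.625.

234.38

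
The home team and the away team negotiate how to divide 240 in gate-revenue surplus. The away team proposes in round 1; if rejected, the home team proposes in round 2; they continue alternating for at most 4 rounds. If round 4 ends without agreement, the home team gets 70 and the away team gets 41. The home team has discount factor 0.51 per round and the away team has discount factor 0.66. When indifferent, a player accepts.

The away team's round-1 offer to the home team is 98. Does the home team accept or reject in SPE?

Work out the home team's continuation value if the offer is rejected.
Round 4 (the home team proposes): the away team gets 41 if talks fail, so the home team offers 41 and keeps 199.
Round 3 (the away team proposes): the home team can get 199 next round, worth 0.51 × 199 = 101.49 now; the away team offers that and keeps 138.51.
Round 2 (the home team proposes): the away team can get 138.51 next round, worth 0.66 × 138.51 = 91.4166 now; the home team offers that and keeps 148.5834.
So by rejecting in round 1, the home team gets 148.5834 next round, worth 0.51 × 148.5834 = 75.777534 now.
Offer 98 ≥ 75.777534, so the home team accepts.

Accept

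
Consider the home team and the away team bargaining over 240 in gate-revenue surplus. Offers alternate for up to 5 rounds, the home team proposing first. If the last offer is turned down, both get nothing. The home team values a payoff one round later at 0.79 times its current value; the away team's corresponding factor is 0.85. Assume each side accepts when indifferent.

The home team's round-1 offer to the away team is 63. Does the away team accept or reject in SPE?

Reject

Work out the away team's continuation value if the offer is rejected.
Round 5 (the home team proposes): rejection yields 0 for the away team; the home team offers 0 and keeps 240.
Round 4 (the away team proposes): the home team can get 240 next round, worth 0.79 × 240 = 189.6 now, so the away team offers 189.6, keeping 50.4.
Round 3 (the home team proposes): the away team can get 50.4 next round, worth 0.85 × 50.4 = 42.84 now, so the home team offers 42.84, keeping 197.16.
Round 2 (the away team proposes): the home team can get 197.16 next round, worth 0.79 × 197.16 = 155.7564 now. The away team offers 155.7564 and keeps 240 − 155.7564 = 84.2436.
So by rejecting in round 1, the away team gets 84.2436 next round, worth 0.85 × 84.2436 = 71.60706 now.
Offer 63 < 71.60706, so the away team rejects.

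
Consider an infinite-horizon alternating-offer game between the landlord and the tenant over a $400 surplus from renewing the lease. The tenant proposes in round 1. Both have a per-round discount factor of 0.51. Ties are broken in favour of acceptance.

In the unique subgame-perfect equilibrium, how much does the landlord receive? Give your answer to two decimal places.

135.10

When the tenant proposes, the landlord accepts any offer worth at least 0.51 times what the landlord would get by proposing next round; and vice versa.
This gives x = 400 − 0.51y and y = 400 − 0.51x, where x and y are each side's share when it proposes.
Hence (1 − 0.51·0.51)x = 400(1 − 0.51), i.e. 0.7399·x = 196.
x ≈ 264.9007; the landlord's share is 400 − x ≈ 135.0993.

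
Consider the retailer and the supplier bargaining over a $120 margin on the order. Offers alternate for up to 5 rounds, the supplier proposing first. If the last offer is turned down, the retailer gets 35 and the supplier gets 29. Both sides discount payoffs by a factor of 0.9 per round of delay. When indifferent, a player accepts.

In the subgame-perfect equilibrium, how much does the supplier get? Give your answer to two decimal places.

77.49

Work backward from the last round.
Round 5 (the supplier proposes): the retailer gets 35 if talks fail, so the supplier offers 35 and keeps 85.
Round 4 (the retailer proposes): the supplier can get 85 next round, worth 0.9 × 85 = 76.5 now. The retailer offers 76.5 and keeps 120 − 76.5 = 43.5.
Round 3 (the supplier proposes): the retailer can get 43.5 next round, worth 0.9 × 43.5 = 39.15 now. The supplier offers 39.15 and keeps 120 − 39.15 = 80.85.
Round 2 (the retailer proposes): the supplier can get 80.85 next round, worth 0.9 × 80.85 = 72.765 now; the retailer offers that and keeps 47.235.
Round 1 (the supplier proposes): the retailer can get 47.235 next round, worth 0.9 × 47.235 = 42.5115 now; the supplier offers that and keeps 77.4885.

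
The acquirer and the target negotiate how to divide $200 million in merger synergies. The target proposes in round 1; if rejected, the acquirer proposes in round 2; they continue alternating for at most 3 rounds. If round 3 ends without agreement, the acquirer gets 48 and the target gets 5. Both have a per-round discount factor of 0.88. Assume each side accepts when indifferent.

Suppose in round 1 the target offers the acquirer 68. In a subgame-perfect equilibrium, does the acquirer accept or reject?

Round 3 (the target proposes): the acquirer gets 48 if talks fail, so the target offers 48 and keeps 152.
Round 2 (the acquirer proposes): the target can get 152 next round, worth 0.88 × 152 = 133.76 now, so the acquirer offers 133.76, keeping 66.24.
So by rejecting in round 1, the acquirer gets 66.24 next round, worth 0.88 × 66.24 = 58.2912 now.
Offer 68 ≥ 58.2912, so the acquirer accepts.

Accept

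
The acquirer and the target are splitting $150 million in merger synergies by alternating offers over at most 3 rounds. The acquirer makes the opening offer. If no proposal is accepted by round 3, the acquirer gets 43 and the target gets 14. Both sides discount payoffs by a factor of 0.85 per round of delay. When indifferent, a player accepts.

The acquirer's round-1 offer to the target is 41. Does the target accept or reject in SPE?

Accept

Round 3 (the acquirer proposes): the target gets 14 if talks fail, so the acquirer offers 14 and keeps 136.
Round 2 (the target proposes): the acquirer can get 136 next round, worth 0.85 × 136 = 115.6 now; the target offers that and keeps 34.4.
So by rejecting in round 1, the target gets 34.4 next round, worth 0.85 × 34.4 = 29.24 now.
Offer 41 ≥ 29.24, so the target accepts.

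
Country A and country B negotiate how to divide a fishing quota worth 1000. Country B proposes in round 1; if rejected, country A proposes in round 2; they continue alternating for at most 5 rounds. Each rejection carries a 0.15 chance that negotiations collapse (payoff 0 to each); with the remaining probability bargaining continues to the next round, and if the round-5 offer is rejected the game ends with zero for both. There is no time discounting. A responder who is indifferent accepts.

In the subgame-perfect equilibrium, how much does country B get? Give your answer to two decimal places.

780.38

Round 5 (country B proposes): country A will accept anything ≥ 0, so country B offers 0 and keeps 1000.
Round 4 (country A proposes): rejecting gives country B an expected 0.85 × 1000 = 850. Country A offers 850 and keeps 1000 − 850 = 150.
Round 3 (country B proposes): rejecting gives country A an expected 0.85 × 150 = 127.5. Country B offers 127.5 and keeps 1000 − 127.5 = 872.5.
Round 2 (country A proposes): rejecting gives country B an expected 0.85 × 872.5 = 741.625; country A offers that and keeps 258.375.
Round 1 (country B proposes): rejecting gives country A an expected 0.85 × 258.375 = 219.61875. Country B offers 219.61875 and keeps 1000 − 219.61875 = 780.38125.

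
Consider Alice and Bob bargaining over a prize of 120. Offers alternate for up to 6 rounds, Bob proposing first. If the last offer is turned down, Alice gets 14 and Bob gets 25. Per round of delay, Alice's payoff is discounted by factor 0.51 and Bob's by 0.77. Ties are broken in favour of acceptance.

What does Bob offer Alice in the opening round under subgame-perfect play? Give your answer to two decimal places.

Round 6 (Alice proposes): Bob gets 25 if talks fail, so Alice offers 25 and keeps 95.
Round 5 (Bob proposes): Alice can get 95 next round, worth 0.51 × 95 = 48.45 now. Bob offers 48.45 and keeps 120 − 48.45 = 71.55.
Round 4 (Alice proposes): Bob can get 71.55 next round, worth 0.77 × 71.55 = 55.0935 now; Alice offers that and keeps 64.9065.
Round 3 (Bob proposes): Alice can get 64.9065 next round, worth 0.51 × 64.9065 = 33.102315 now, so Bob offers 33.102315, keeping 86.897685.
Round 2 (Alice proposes): Bob can get 86.897685 next round, worth 0.77 × 86.897685 = 66.91121745 now. Alice offers 66.91121745 and keeps 120 − 66.91121745 = 53.08878255.
Round 1 (Bob proposes): Alice can get 53.08878255 next round, worth 0.51 × 53.08878255 = 27.0752791005 now. Bob offers 27.0752791005 and keeps 120 − 27.0752791005 = 92.9247208995.

27.08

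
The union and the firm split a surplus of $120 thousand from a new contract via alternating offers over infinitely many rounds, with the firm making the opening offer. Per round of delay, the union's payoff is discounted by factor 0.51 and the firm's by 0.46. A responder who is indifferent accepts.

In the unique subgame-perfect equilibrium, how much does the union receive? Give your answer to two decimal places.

Let x be the firm's share when the firm proposes and y be the union's share when the union proposes.
The union accepts iff offered ≥ 0.51·y, so x = 120 − 0.51y. Symmetrically y = 120 − 0.46x.
Substituting: x = 120 − 0.51(120 − 0.46x), giving x(1 − 0.46·0.51) = 120(1 − 0.51).
So x = 120 × 0.49 / 0.7654 ≈ 76.8226, and the union receives 120 − x ≈ 43.1774.

43.18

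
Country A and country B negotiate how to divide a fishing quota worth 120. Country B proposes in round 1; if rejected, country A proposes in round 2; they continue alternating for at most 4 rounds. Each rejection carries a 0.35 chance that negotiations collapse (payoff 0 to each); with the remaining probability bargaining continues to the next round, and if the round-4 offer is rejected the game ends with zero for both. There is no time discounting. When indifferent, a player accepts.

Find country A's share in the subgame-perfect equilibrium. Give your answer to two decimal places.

60.26

Round 4 (country A proposes): country B will accept anything ≥ 0, so country A offers 0 and keeps 120.
Round 3 (country B proposes): rejecting gives country A an expected 0.65 × 120 = 78; country B offers that and keeps 42.
Round 2 (country A proposes): rejecting gives country B an expected 0.65 × 42 = 27.3; country A offers that and keeps 92.7.
Round 1 (country B proposes): rejecting gives country A an expected 0.65 × 92.7 = 60.255, so country B offers 60.255, keeping 59.745.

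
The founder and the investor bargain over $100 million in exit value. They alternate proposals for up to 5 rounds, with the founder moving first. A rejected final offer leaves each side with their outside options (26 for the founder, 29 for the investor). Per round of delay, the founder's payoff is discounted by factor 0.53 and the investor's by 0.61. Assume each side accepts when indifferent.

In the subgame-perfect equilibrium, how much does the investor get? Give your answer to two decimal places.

Round 5 (the founder proposes): the investor gets 29 if talks fail, so the founder offers 29 and keeps 71.
Round 4 (the investor proposes): the founder can get 71 next round, worth 0.53 × 71 = 37.63 now, so the investor offers 37.63, keeping 62.37.
Round 3 (the founder proposes): the investor can get 62.37 next round, worth 0.61 × 62.37 = 38.0457 now, so the founder offers 38.0457, keeping 61.9543.
Round 2 (the investor proposes): the founder can get 61.9543 next round, worth 0.53 × 61.9543 = 32.835779 now. The investor offers 32.835779 and keeps 100 − 32.835779 = 67.164221.
Round 1 (the founder proposes): the investor can get 67.164221 next round, worth 0.61 × 67.164221 = 40.97017481 now. The founder offers 40.97017481 and keeps 100 − 40.97017481 = 59.02982519.

40.97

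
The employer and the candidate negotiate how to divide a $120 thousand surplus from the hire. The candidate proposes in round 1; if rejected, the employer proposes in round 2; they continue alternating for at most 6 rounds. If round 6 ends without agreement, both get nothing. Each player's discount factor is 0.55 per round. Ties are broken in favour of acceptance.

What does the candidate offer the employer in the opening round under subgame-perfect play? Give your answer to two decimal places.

By backward induction:
Round 6 (the employer proposes): rejection yields 0 for the candidate; the employer offers 0 and keeps 120.
Round 5 (the candidate proposes): the employer can get 120 next round, worth 0.55 × 120 = 66 now, so the candidate offers 66, keeping 54.
Round 4 (the employer proposes): the candidate can get 54 next round, worth 0.55 × 54 = 29.7 now; the employer offers that and keeps 90.3.
Round 3 (the candidate proposes): the employer can get 90.3 next round, worth 0.55 × 90.3 = 49.665 now, so the candidate offers 49.665, keeping 70.335.
Round 2 (the employer proposes): the candidate can get 70.335 next round, worth 0.55 × 70.335 = 38.68425 now. The employer offers 38.68425 and keeps 120 − 38.68425 = 81.31575.
Round 1 (the candidate proposes): the employer can get 81.31575 next round, worth 0.55 × 81.31575 = 44.7236625 now, so the candidate offers 44.7236625, keeping 75.2763375.

44.72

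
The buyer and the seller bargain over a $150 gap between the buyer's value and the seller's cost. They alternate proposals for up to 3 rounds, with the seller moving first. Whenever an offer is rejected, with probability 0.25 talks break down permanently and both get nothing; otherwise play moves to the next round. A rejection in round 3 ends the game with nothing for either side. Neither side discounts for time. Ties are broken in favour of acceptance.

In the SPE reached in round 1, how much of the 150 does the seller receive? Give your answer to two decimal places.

121.88

Round 3 (the seller proposes): rejection yields 0 for the buyer; the seller offers 0 and keeps 150.
Round 2 (the buyer proposes): rejecting gives the seller an expected 0.75 × 150 = 112.5; the buyer offers that and keeps 37.5.
Round 1 (the seller proposes): rejecting gives the buyer an expected 0.75 × 37.5 = 28.125. The seller offers 28.125 and keeps 150 − 28.125 = 121.875.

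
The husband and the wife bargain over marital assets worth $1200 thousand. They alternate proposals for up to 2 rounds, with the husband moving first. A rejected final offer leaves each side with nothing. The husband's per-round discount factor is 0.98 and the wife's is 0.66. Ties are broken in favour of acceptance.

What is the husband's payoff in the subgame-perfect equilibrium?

408

Round 2 (the wife proposes): the husband will accept anything ≥ 0, so the wife offers 0 and keeps 1200.
Round 1 (the husband proposes): the wife can get 1200 next round, worth 0.66 × 1200 = 792 now. The husband offers 792 and keeps 1200 − 792 = 408.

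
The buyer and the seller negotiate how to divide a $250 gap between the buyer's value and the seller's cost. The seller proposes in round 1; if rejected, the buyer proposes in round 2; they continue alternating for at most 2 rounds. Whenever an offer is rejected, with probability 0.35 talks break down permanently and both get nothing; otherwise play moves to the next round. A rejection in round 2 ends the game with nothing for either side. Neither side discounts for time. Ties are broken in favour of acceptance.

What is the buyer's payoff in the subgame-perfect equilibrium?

162.5

Round 2 (the buyer proposes): the seller will accept anything ≥ 0, so the buyer offers 0 and keeps 250.
Round 1 (the seller proposes): rejecting gives the buyer an expected 0.65 × 250 = 162.5, so the seller offers 162.5, keeping 87.5.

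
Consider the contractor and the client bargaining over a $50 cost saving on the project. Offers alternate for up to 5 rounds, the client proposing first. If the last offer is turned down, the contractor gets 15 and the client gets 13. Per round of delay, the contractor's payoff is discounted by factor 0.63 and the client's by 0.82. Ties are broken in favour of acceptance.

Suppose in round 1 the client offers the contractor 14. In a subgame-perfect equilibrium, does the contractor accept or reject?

Round 5 (the client proposes): the contractor gets 15 if talks fail, so the client offers 15 and keeps 35.
Round 4 (the contractor proposes): the client can get 35 next round, worth 0.82 × 35 = 28.7 now; the contractor offers that and keeps 21.3.
Round 3 (the client proposes): the contractor can get 21.3 next round, worth 0.63 × 21.3 = 13.419 now, so the client offers 13.419, keeping 36.581.
Round 2 (the contractor proposes): the client can get 36.581 next round, worth 0.82 × 36.581 = 29.99642 now; the contractor offers that and keeps 20.00358.
So by rejecting in round 1, the contractor gets 20.00358 next round, worth 0.63 × 20.00358 = 12.6022554 now.
Offer 14 ≥ 12.6022554, so the contractor accepts.

Accept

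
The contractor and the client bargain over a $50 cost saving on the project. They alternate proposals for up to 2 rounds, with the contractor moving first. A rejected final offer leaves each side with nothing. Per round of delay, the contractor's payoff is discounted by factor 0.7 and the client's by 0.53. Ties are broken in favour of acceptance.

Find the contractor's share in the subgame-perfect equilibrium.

Round 2 (the client proposes): rejection yields 0 for the contractor; the client offers 0 and keeps 50.
Round 1 (the contractor proposes): the client can get 50 next round, worth 0.53 × 50 = 26.5 now. The contractor offers 26.5 and keeps 50 − 26.5 = 23.5.

23.5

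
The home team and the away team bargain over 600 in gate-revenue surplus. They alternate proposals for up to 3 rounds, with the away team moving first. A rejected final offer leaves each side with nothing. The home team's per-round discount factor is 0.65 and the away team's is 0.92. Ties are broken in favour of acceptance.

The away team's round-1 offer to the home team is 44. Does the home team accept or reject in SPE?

Accept

Work out the home team's continuation value if the offer is rejected.
Round 3 (the away team proposes): the home team will accept anything ≥ 0, so the away team offers 0 and keeps 600.
Round 2 (the home team proposes): the away team can get 600 next round, worth 0.92 × 600 = 552 now; the home team offers that and keeps 48.
So by rejecting in round 1, the home team gets 48 next round, worth 0.65 × 48 = 31.2 now.
Offer 44 ≥ 31.2, so the home team accepts.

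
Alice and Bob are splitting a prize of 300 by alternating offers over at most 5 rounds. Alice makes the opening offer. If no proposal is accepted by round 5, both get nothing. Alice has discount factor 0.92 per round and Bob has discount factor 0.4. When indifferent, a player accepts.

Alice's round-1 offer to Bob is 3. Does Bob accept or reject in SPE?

Round 5 (Alice proposes): Bob will accept anything ≥ 0, so Alice offers 0 and keeps 300.
Round 4 (Bob proposes): Alice can get 300 next round, worth 0.92 × 300 = 276 now; Bob offers that and keeps 24.
Round 3 (Alice proposes): Bob can get 24 next round, worth 0.4 × 24 = 9.6 now. Alice offers 9.6 and keeps 300 − 9.6 = 290.4.
Round 2 (Bob proposes): Alice can get 290.4 next round, worth 0.92 × 290.4 = 267.168 now. Bob offers 267.168 and keeps 300 − 267.168 = 32.832.
So by rejecting in round 1, Bob gets 32.832 next round, worth 0.4 × 32.832 = 13.1328 now.
Offer 3 < 13.1328, so Bob rejects.

Reject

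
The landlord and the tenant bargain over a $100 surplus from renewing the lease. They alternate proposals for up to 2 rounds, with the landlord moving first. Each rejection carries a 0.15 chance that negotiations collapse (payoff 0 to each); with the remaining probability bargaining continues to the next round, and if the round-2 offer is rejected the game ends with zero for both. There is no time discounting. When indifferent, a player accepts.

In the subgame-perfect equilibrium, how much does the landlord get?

15

By backward induction:
Round 2 (the tenant proposes): rejection yields 0 for the landlord; the tenant offers 0 and keeps 100.
Round 1 (the landlord proposes): rejecting gives the tenant an expected 0.85 × 100 = 85. The landlord offers 85 and keeps 100 − 85 = 15.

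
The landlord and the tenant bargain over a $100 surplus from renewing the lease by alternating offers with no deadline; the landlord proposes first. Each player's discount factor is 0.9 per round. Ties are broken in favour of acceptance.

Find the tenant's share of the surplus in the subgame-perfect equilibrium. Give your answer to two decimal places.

47.37

When the landlord proposes, the tenant accepts any offer worth at least 0.9 times what the tenant would get by proposing next round; and vice versa.
This gives x = 100 − 0.9y and y = 100 − 0.9x, where x and y are each side's share when it proposes.
Hence (1 − 0.9·0.9)x = 100(1 − 0.9), i.e. 0.19·x = 10.
x ≈ 52.6316; the tenant's share is 100 − x ≈ 47.3684.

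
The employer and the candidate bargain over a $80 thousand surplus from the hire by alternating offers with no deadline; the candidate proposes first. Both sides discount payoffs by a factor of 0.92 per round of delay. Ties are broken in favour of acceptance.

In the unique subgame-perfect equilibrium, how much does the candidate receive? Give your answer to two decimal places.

Let x be the candidate's share when the candidate proposes and y be the employer's share when the employer proposes.
The employer accepts iff offered ≥ 0.92·y, so x = 80 − 0.92y. Symmetrically y = 80 − 0.92x.
Substituting: x = 80 − 0.92(80 − 0.92x), giving x(1 − 0.92·0.92) = 80(1 − 0.92).
So x = 80 × 0.08 / 0.1536 ≈ 41.6667, and the employer receives 80 − x ≈ 38.3333.

41.67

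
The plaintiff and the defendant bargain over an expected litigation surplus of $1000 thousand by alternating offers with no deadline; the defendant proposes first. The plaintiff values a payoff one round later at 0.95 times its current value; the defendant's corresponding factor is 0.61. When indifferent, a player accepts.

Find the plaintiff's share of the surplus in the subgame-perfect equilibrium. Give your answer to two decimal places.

In a stationary SPE each proposer offers the other exactly their discounted continuation value.
If the defendant keeps x when proposing and the plaintiff keeps y when proposing, then x = 1000 − 0.95y and y = 1000 − 0.61x.
Solving: x = 1000(1 − 0.95) / (1 − 0.61·0.95) = 50 / 0.4205 ≈ 118.9061.
The plaintiff gets 1000 − 118.9061 ≈ 881.0939.

881.09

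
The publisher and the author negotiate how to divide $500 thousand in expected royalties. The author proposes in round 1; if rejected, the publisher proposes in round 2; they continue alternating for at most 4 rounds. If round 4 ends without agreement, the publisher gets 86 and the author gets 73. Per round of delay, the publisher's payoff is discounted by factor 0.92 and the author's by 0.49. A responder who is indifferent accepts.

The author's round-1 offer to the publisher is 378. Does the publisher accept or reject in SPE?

Reject

Work out the publisher's continuation value if the offer is rejected.
Round 4 (the publisher proposes): the author gets 73 if talks fail, so the publisher offers 73 and keeps 427.
Round 3 (the author proposes): the publisher can get 427 next round, worth 0.92 × 427 = 392.84 now; the author offers that and keeps 107.16.
Round 2 (the publisher proposes): the author can get 107.16 next round, worth 0.49 × 107.16 = 52.5084 now, so the publisher offers 52.5084, keeping 447.4916.
So by rejecting in round 1, the publisher gets 447.4916 next round, worth 0.92 × 447.4916 = 411.692272 now.
Offer 378 < 411.692272, so the publisher rejects.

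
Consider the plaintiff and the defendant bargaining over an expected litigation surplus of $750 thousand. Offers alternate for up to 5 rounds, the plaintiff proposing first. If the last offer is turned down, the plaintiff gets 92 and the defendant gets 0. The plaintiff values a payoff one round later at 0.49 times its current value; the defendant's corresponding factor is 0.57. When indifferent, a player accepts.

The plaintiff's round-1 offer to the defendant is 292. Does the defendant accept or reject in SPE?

Accept

Work out the defendant's continuation value if the offer is rejected.
Round 5 (the plaintiff proposes): rejection yields 0 for the defendant; the plaintiff offers 0 and keeps 750.
Round 4 (the defendant proposes): the plaintiff can get 750 next round, worth 0.49 × 750 = 367.5 now; the defendant offers that and keeps 382.5.
Round 3 (the plaintiff proposes): the defendant can get 382.5 next round, worth 0.57 × 382.5 = 218.025 now. The plaintiff offers 218.025 and keeps 750 − 218.025 = 531.975.
Round 2 (the defendant proposes): the plaintiff can get 531.975 next round, worth 0.49 × 531.975 = 260.66775 now; the defendant offers that and keeps 489.33225.
So by rejecting in round 1, the defendant gets 489.33225 next round, worth 0.57 × 489.33225 = 278.9193825 now.
Offer 292 ≥ 278.9193825, so the defendant accepts.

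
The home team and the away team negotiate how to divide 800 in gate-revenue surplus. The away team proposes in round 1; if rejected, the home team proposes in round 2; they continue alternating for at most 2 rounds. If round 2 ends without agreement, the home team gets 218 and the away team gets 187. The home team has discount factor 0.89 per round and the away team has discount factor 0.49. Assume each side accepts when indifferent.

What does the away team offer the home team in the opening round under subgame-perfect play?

545.57

Round 2 (the home team proposes): the away team gets 187 if talks fail, so the home team offers 187 and keeps 613.
Round 1 (the away team proposes): the home team can get 613 next round, worth 0.89 × 613 = 545.57 now, so the away team offers 545.57, keeping 254.43.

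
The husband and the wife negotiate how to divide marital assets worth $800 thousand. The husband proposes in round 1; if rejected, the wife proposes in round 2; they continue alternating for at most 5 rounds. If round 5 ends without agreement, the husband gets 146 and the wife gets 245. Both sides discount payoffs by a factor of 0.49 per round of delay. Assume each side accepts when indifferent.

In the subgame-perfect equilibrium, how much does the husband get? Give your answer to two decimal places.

Work backward from the last round.
Round 5 (the husband proposes): the wife gets 245 if talks fail, so the husband offers 245 and keeps 555.
Round 4 (the wife proposes): the husband can get 555 next round, worth 0.49 × 555 = 271.95 now; the wife offers that and keeps 528.05.
Round 3 (the husband proposes): the wife can get 528.05 next round, worth 0.49 × 528.05 = 258.7445 now, so the husband offers 258.7445, keeping 541.2555.
Round 2 (the wife proposes): the husband can get 541.2555 next round, worth 0.49 × 541.2555 = 265.215195 now. The wife offers 265.215195 and keeps 800 − 265.215195 = 534.784805.
Round 1 (the husband proposes): the wife can get 534.784805 next round, worth 0.49 × 534.784805 = 262.04455445 now; the husband offers that and keeps 537.95544555.

537.96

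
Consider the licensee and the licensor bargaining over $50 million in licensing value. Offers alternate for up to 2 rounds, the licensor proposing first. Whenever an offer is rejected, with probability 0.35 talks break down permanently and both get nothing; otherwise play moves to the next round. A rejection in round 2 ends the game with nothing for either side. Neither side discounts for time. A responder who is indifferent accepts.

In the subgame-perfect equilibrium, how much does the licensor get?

Round 2 (the licensee proposes): the licensor will accept anything ≥ 0, so the licensee offers 0 and keeps 50.
Round 1 (the licensor proposes): rejecting gives the licensee an expected 0.65 × 50 = 32.5; the licensor offers that and keeps 17.5.

17.5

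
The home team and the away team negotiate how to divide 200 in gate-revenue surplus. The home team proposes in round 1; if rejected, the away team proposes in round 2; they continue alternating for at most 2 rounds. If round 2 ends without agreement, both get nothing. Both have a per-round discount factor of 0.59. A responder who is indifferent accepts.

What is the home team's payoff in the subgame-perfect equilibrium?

82

Work backward from the last round.
Round 2 (the away team proposes): the home team will accept anything ≥ 0, so the away team offers 0 and keeps 200.
Round 1 (the home team proposes): the away team can get 200 next round, worth 0.59 × 200 = 118 now; the home team offers that and keeps 82.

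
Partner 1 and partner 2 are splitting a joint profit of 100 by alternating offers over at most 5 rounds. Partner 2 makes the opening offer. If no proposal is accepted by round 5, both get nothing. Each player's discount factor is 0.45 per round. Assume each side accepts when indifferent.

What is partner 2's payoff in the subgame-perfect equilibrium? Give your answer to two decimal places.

Round 5 (partner 2 proposes): partner 1 will accept anything ≥ 0, so partner 2 offers 0 and keeps 100.
Round 4 (partner 1 proposes): partner 2 can get 100 next round, worth 0.45 × 100 = 45 now; partner 1 offers that and keeps 55.
Round 3 (partner 2 proposes): partner 1 can get 55 next round, worth 0.45 × 55 = 24.75 now, so partner 2 offers 24.75, keeping 75.25.
Round 2 (partner 1 proposes): partner 2 can get 75.25 next round, worth 0.45 × 75.25 = 33.8625 now. Partner 1 offers 33.8625 and keeps 100 − 33.8625 = 66.1375.
Round 1 (partner 2 proposes): partner 1 can get 66.1375 next round, worth 0.45 × 66.1375 = 29.761875 now; partner 2 offers that and keeps 70.238125.

70.24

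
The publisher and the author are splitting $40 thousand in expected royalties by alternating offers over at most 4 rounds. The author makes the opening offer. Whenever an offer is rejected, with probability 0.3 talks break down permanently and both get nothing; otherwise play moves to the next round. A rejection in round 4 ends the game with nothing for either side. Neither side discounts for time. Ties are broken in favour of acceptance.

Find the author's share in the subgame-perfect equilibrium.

17.88

By backward induction:
Round 4 (the publisher proposes): the author will accept anything ≥ 0, so the publisher offers 0 and keeps 40.
Round 3 (the author proposes): rejecting gives the publisher an expected 0.7 × 40 = 28, so the author offers 28, keeping 12.
Round 2 (the publisher proposes): rejecting gives the author an expected 0.7 × 12 = 8.4; the publisher offers that and keeps 31.6.
Round 1 (the author proposes): rejecting gives the publisher an expected 0.7 × 31.6 = 22.12. The author offers 22.12 and keeps 40 − 22.12 = 17.88.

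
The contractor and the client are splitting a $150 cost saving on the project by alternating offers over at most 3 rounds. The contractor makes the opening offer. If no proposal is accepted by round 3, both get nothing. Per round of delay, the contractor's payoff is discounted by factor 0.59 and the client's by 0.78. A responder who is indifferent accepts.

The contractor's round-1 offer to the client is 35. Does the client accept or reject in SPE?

Round 3 (the contractor proposes): the client will accept anything ≥ 0, so the contractor offers 0 and keeps 150.
Round 2 (the client proposes): the contractor can get 150 next round, worth 0.59 × 150 = 88.5 now; the client offers that and keeps 61.5.
So by rejecting in round 1, the client gets 61.5 next round, worth 0.78 × 61.5 = 47.97 now.
Offer 35 < 47.97, so the client rejects.

Reject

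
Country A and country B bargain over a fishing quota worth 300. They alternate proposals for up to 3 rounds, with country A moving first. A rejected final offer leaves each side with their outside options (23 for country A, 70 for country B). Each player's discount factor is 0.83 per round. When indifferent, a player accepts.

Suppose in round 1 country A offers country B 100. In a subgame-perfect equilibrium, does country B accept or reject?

Accept

Work out country B's continuation value if the offer is rejected.
Round 3 (country A proposes): country B gets 70 if talks fail, so country A offers 70 and keeps 230.
Round 2 (country B proposes): country A can get 230 next round, worth 0.83 × 230 = 190.9 now, so country B offers 190.9, keeping 109.1.
So by rejecting in round 1, country B gets 109.1 next round, worth 0.83 × 109.1 = 90.553 now.
Offer 100 ≥ 90.553, so country B accepts.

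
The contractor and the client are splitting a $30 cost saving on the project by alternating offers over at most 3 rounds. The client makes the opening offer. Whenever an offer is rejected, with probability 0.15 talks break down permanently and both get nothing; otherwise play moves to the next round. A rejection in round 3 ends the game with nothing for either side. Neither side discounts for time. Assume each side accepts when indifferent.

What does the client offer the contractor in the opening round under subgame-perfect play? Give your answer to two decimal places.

Round 3 (the client proposes): the contractor will accept anything ≥ 0, so the client offers 0 and keeps 30.
Round 2 (the contractor proposes): rejecting gives the client an expected 0.85 × 30 = 25.5. The contractor offers 25.5 and keeps 30 − 25.5 = 4.5.
Round 1 (the client proposes): rejecting gives the contractor an expected 0.85 × 4.5 = 3.825; the client offers that and keeps 26.175.

3.83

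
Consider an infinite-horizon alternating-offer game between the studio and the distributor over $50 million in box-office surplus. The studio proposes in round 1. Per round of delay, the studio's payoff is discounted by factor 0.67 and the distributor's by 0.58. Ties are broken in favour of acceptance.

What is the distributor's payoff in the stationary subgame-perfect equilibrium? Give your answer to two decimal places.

In a stationary SPE each proposer offers the other exactly their discounted continuation value.
If the studio keeps x when proposing and the distributor keeps y when proposing, then x = 50 − 0.58y and y = 50 − 0.67x.
Solving: x = 50(1 − 0.58) / (1 − 0.67·0.58) = 21 / 0.6114 ≈ 34.3474.
The distributor gets 50 − 34.3474 ≈ 15.6526.

15.65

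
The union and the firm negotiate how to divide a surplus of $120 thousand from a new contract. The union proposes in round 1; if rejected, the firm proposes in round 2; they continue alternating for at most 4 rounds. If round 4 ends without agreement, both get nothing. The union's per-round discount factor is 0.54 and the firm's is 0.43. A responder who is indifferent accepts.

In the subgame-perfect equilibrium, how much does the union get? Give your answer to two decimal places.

Round 4 (the firm proposes): the union will accept anything ≥ 0, so the firm offers 0 and keeps 120.
Round 3 (the union proposes): the firm can get 120 next round, worth 0.43 × 120 = 51.6 now; the union offers that and keeps 68.4.
Round 2 (the firm proposes): the union can get 68.4 next round, worth 0.54 × 68.4 = 36.936 now, so the firm offers 36.936, keeping 83.064.
Round 1 (the union proposes): the firm can get 83.064 next round, worth 0.43 × 83.064 = 35.71752 now; the union offers that and keeps 84.28248.

84.28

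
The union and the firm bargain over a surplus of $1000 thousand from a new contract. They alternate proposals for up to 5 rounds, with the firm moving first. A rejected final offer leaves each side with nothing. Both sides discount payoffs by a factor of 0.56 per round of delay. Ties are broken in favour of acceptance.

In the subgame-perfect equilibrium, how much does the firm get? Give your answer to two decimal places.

676.33

Round 5 (the firm proposes): rejection yields 0 for the union; the firm offers 0 and keeps 1000.
Round 4 (the union proposes): the firm can get 1000 next round, worth 0.56 × 1000 = 560 now. The union offers 560 and keeps 1000 − 560 = 440.
Round 3 (the firm proposes): the union can get 440 next round, worth 0.56 × 440 = 246.4 now, so the firm offers 246.4, keeping 753.6.
Round 2 (the union proposes): the firm can get 753.6 next round, worth 0.56 × 753.6 = 422.016 now, so the union offers 422.016, keeping 577.984.
Round 1 (the firm proposes): the union can get 577.984 next round, worth 0.56 × 577.984 = 323.67104 now, so the firm offers 323.67104, keeping 676.32896.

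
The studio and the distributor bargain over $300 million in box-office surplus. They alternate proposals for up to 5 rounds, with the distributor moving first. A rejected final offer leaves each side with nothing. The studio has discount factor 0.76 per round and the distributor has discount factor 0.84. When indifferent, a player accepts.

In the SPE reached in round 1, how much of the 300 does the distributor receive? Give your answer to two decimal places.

Round 5 (the distributor proposes): rejection yields 0 for the studio; the distributor offers 0 and keeps 300.
Round 4 (the studio proposes): the distributor can get 300 next round, worth 0.84 × 300 = 252 now. The studio offers 252 and keeps 300 − 252 = 48.
Round 3 (the distributor proposes): the studio can get 48 next round, worth 0.76 × 48 = 36.48 now, so the distributor offers 36.48, keeping 263.52.
Round 2 (the studio proposes): the distributor can get 263.52 next round, worth 0.84 × 263.52 = 221.3568 now, so the studio offers 221.3568, keeping 78.6432.
Round 1 (the distributor proposes): the studio can get 78.6432 next round, worth 0.76 × 78.6432 = 59.768832 now, so the distributor offers 59.768832, keeping 240.231168.

240.23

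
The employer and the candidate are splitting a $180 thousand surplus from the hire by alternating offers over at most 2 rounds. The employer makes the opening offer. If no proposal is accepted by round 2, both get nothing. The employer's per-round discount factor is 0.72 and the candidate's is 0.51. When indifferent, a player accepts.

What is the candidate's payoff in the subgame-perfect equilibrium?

91.8

Work backward from the last round.
Round 2 (the candidate proposes): rejection yields 0 for the employer; the candidate offers 0 and keeps 180.
Round 1 (the employer proposes): the candidate can get 180 next round, worth 0.51 × 180 = 91.8 now; the employer offers that and keeps 88.2.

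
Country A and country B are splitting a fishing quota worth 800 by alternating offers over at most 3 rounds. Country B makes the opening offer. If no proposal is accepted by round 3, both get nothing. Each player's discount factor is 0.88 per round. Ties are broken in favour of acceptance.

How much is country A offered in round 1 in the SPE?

84.48

Round 3 (country B proposes): country A will accept anything ≥ 0, so country B offers 0 and keeps 800.
Round 2 (country A proposes): country B can get 800 next round, worth 0.88 × 800 = 704 now. Country A offers 704 and keeps 800 − 704 = 96.
Round 1 (country B proposes): country A can get 96 next round, worth 0.88 × 96 = 84.48 now; country B offers that and keeps 715.52.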